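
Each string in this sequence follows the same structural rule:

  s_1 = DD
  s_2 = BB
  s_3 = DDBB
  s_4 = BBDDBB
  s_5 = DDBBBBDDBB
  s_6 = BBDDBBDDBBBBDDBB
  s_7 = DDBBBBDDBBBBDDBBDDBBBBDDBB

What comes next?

BBDDBBDDBBBBDDBBDDBBBBDDBBBBDDBBDDBBBBDDBB

Each term (from the third on) is the two preceding terms concatenated in order: term 3 = DD·BB = DDBB.
The next term joins BBDDBBDDBBBBDDBB and DDBBBBDDBBBBDDBBDDBBBBDDBB.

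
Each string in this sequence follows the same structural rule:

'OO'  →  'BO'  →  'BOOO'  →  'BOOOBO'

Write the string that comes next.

BOOOBOBOOO

Each term (from the third on) is the previous term followed by the one before it: term 3 = BO·OO = BOOO.
Continuing: BOOOBO · BOOO gives term 5.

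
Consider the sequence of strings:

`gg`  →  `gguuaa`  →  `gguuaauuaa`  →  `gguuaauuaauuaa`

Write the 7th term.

Each term is the previous one with uuaa appended.
From gguuaauuaauuaa, 3 further steps: gguuaauuaauuaa → gguuaauuaauuaauuaa → gguuaauuaauuaauuaauuaa → (answer).

gguuaauuaauuaauuaauuaauuaa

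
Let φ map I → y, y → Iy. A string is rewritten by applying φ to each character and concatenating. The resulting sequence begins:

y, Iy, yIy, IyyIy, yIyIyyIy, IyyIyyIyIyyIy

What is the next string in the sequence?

yIyIyyIyIyyIyyIyIyyIy

φ(IyyIyyIyIyyIy) expands symbol-by-symbol to y Iy Iy y Iy Iy y Iy y Iy Iy y Iy; joining the 13 pieces gives the next term.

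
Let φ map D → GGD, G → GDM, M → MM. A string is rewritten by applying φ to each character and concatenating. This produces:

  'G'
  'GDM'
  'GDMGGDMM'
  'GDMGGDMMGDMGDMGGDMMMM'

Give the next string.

φ(GDMGGDMMGDMGDMGGDMMMM) expands symbol-by-symbol to GDM GGD MM GDM GDM GGD MM MM GDM GGD MM GDM GGD MM GDM GDM GGD MM MM MM MM; joining the 21 pieces gives the next term.

GDMGGDMMGDMGDMGGDMMMMGDMGGDMMGDMGGDMMGDMGDMGGDMMMMMMMM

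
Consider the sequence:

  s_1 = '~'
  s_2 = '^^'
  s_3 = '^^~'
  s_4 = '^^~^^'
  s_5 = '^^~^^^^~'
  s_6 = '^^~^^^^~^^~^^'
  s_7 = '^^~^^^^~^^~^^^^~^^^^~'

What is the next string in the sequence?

This is a Fibonacci-style word recurrence s(k) = s(k−1)·s(k−2): e.g. ^^·~ = ^^~.
The next term joins ^^~^^^^~^^~^^^^~^^^^~ and ^^~^^^^~^^~^^.

^^~^^^^~^^~^^^^~^^^^~^^~^^^^~^^~^^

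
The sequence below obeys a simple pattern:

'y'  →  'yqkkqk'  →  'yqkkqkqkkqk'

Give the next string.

Every step adds qkkqk to the end: s(k+1) = s(k)·qkkqk.
So the next term is yqkkqkqkkqk·qkkqk.

yqkkqkqkkqkqkkqk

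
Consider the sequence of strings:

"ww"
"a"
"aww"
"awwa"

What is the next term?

awwaaww

This is a Fibonacci-style word recurrence s(k) = s(k−1)·s(k−2): e.g. a·ww = aww.
So term 5 is awwa·aww.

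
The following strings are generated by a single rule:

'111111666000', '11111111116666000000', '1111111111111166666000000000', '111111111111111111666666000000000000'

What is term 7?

111111111111111111111111111111666666666000000000000000000000

Each string has the form 1^{4n+2} 6^{n+2} 0^{3n} (n = 1, 2, …).
For term 7, n = 7, so the run lengths are 30, 9, 21.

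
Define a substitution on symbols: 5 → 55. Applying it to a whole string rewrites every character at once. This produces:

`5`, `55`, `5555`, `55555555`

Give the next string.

5555555555555555

Apply φ to 55555555 symbol by symbol: 5→55, 5→55, 5→55, 5→55, 5→55, 5→55, 5→55, 5→55; joined: 55 55 55 55 55 55 55 55.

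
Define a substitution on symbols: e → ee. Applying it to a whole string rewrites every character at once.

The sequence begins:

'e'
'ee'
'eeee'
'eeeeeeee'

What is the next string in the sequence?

eeeeeeeeeeeeeeee

Apply φ to eeeeeeee symbol by symbol: e→ee, e→ee, e→ee, e→ee, e→ee, e→ee, e→ee, e→ee; joined: ee ee ee ee ee ee ee ee.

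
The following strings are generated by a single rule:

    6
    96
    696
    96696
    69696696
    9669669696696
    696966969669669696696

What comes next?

9669669696696696966969669669696696

This is a Fibonacci-style word recurrence s(k) = s(k−2)·s(k−1): e.g. 6·96 = 696.
So term 8 is 9669669696696·696966969669669696696.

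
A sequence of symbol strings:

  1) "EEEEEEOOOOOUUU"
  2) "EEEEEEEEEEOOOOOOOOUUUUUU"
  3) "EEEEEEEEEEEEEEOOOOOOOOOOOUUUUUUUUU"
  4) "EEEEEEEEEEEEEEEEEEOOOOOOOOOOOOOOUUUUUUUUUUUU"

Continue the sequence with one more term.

EEEEEEEEEEEEEEEEEEEEEEOOOOOOOOOOOOOOOOOUUUUUUUUUUUUUUU

Each string has the form E^{4n+2} O^{3n+2} U^{3n} (n = 1, 2, …).
For the next term, n = 5, so the run lengths are 22, 17, 15.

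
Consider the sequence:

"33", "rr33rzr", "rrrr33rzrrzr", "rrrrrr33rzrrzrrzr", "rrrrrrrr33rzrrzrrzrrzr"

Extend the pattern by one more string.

Every step adds rr to the front and rzr to the end of the previous string.
Applying this once more to rrrrrrrr33rzrrzrrzrrzr:

rrrrrrrrrr33rzrrzrrzrrzrrzr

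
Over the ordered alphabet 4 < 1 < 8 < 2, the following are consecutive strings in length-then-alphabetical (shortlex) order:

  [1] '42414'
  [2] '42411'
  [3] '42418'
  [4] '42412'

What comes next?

42484

The successor of 42412 increments the rightmost position that isn't already 2 and resets every position after it to 4.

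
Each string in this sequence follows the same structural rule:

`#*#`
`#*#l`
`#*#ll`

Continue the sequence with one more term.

Each term is the previous one with l appended.
So the next term is #*#ll·l.

#*#lll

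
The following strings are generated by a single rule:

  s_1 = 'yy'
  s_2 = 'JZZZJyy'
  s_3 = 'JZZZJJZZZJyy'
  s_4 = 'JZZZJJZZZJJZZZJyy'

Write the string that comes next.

Every step adds JZZZJ at the front: s(k+1) = JZZZJ·s(k).
Applying this once more to JZZZJJZZZJJZZZJyy:

JZZZJJZZZJJZZZJJZZZJyy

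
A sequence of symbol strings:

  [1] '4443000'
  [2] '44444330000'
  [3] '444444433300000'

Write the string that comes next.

Term n consists of 2n-1 4's, followed by n-1 3's, followed by n+1 0's, where the shown terms are n = 2, 3, 4.
At n = 5 the blocks have lengths 9, 4, 6.

4444444443333000000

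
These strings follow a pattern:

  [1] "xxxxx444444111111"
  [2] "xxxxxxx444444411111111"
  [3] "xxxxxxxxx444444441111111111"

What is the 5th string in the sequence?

xxxxxxxxxxxxx444444444411111111111111

The n-th term is 2n-1 x's then n+3 4's then 2n 1's, where the shown terms are n = 3, 4, 5.
For term 5, n = 7, so the run lengths are 13, 10, 14.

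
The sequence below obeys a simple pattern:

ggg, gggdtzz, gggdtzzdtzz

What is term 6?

The strings grow by a fixed suffix dtzz each time.
From gggdtzzdtzz, 3 further steps: gggdtzzdtzz → gggdtzzdtzzdtzz → gggdtzzdtzzdtzzdtzz → (answer).

gggdtzzdtzzdtzzdtzzdtzz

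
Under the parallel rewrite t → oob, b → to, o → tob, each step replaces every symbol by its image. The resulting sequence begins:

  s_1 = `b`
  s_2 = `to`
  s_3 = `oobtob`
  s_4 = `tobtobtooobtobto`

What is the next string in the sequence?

Rewriting the 16 symbols of tobtobtooobtobto one by one yields oob tob to oob tob to oob tob tob tob to oob tob to oob tob; concatenated:

oobtobtooobtobtooobtobtobtobtooobtobtooobtob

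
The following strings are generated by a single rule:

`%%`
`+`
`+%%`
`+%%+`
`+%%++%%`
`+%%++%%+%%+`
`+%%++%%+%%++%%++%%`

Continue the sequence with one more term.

+%%++%%+%%++%%++%%+%%++%%+%%+

From term 3 onward, concatenate the last term with the second-to-last: +·%% = +%%, +%%·+ = +%%+, …
Continuing: +%%++%%+%%++%%++%% · +%%++%%+%%+ gives term 8.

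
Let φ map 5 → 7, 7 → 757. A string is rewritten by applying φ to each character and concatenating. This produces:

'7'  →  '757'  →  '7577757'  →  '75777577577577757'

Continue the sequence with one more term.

75777577577577757757775775777577577577757

Replace each of the 17 characters of 75777577577577757 in place — 757 7 757 757 757 7 757 757 7 757 757 7 757 757 757 7 757 — and concatenate.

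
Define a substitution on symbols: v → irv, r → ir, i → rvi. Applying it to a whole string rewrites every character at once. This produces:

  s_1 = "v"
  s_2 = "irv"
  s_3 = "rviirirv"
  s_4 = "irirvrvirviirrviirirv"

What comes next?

rviirrviirirvirirvrviirirvrvirviiririrvrvirviirrviirirv

Applying the rule to each of the 21 symbols of irirvrvirviirrviirirv gives the pieces rvi ir rvi ir irv ir irv rvi ir irv rvi rvi ir ir irv rvi rvi ir rvi ir irv, which concatenate to the answer.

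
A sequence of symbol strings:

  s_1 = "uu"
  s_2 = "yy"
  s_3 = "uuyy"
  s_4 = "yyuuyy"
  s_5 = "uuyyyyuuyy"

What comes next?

yyuuyyuuyyyyuuyy

This is a Fibonacci-style word recurrence s(k) = s(k−2)·s(k−1): e.g. uu·yy = uuyy.
Continuing: yyuuyy · uuyyyyuuyy gives term 6.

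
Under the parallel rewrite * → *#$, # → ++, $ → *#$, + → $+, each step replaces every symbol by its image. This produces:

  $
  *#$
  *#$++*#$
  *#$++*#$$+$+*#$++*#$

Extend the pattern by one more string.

Replace each of the 20 characters of *#$++*#$$+$+*#$++*#$ in place — *#$ ++ *#$ $+ $+ *#$ ++ *#$ *#$ $+ *#$ $+ *#$ ++ *#$ $+ $+ *#$ ++ *#$ — and concatenate.

*#$++*#$$+$+*#$++*#$*#$$+*#$$+*#$++*#$$+$+*#$++*#$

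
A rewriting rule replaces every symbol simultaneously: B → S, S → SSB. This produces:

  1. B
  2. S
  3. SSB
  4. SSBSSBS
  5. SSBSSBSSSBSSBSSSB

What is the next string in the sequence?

Replace each of the 17 characters of SSBSSBSSSBSSBSSSB in place — SSB SSB S SSB SSB S SSB SSB SSB S SSB SSB S SSB SSB SSB S — and concatenate.

SSBSSBSSSBSSBSSSBSSBSSBSSSBSSBSSSBSSBSSBS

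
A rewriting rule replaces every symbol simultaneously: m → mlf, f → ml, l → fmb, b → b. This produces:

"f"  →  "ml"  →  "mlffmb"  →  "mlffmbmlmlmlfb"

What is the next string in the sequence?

mlffmbmlmlmlfbmlffmbmlffmbmlffmbmlb

Applying the rule to each of the 14 symbols of mlffmbmlmlmlfb gives the pieces mlf fmb ml ml mlf b mlf fmb mlf fmb mlf fmb ml b, which concatenate to the answer.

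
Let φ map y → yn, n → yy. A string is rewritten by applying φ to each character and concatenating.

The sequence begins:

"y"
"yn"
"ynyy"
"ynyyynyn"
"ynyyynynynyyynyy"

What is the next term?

ynyyynynynyyynyyynyyynynynyyynyn

φ(ynyyynynynyyynyy) expands symbol-by-symbol to yn yy yn yn yn yy yn yy yn yy yn yn yn yy yn yn; joining the 16 pieces gives the next term.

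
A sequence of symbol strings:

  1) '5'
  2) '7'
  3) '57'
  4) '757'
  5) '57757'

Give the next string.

Each term (from the third on) is the two preceding terms concatenated in order: term 3 = 5·7 = 57.
The next term joins 757 and 57757.

75757757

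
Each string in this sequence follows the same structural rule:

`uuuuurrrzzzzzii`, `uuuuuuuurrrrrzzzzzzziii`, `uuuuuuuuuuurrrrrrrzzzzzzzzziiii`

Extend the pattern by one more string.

Reading off run lengths: u runs 5, 8, 11; r runs 3, 5, 7; z runs 5, 7, 9; i runs 2, 3, 4 — each is linear in n, where the shown terms are n = 2, 3, 4.
Setting n = 5 gives 14, 9, 11, 5 characters in each block.

uuuuuuuuuuuuuurrrrrrrrrzzzzzzzzzzziiiii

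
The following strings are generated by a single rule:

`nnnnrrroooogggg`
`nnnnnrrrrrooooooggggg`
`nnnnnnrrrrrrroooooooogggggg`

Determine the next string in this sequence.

nnnnnnnrrrrrrrrrooooooooooggggggg

Each string has the form n^{n+2} r^{2n-1} o^{2n} g^{n+2}, where the shown terms are n = 2, 3, 4.
At n = 5 the blocks have lengths 7, 9, 10, 7.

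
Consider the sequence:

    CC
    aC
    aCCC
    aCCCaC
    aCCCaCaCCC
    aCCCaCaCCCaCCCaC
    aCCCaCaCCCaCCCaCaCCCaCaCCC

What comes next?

From term 3 onward, concatenate the last term with the second-to-last: aC·CC = aCCC, aCCC·aC = aCCCaC, …
Continuing: aCCCaCaCCCaCCCaCaCCCaCaCCC · aCCCaCaCCCaCCCaC gives term 8.

aCCCaCaCCCaCCCaCaCCCaCaCCCaCCCaCaCCCaCCCaC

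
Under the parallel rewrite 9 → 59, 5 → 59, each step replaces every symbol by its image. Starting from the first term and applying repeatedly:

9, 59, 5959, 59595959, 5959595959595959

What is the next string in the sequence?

Rewriting the 16 symbols of 5959595959595959 one by one yields 59 59 59 59 59 59 59 59 59 59 59 59 59 59 59 59; concatenated:

59595959595959595959595959595959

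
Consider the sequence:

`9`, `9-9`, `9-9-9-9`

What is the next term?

Every step duplicates the string with '-' between the halves.
Doubling 9-9-9-9 with '-' between the halves:

9-9-9-9-9-9-9-9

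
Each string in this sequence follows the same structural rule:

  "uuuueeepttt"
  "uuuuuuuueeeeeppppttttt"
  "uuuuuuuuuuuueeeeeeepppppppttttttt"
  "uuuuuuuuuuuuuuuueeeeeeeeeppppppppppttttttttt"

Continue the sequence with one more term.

uuuuuuuuuuuuuuuuuuuueeeeeeeeeeepppppppppppppttttttttttt

Reading off run lengths: u runs 4, 8, 12, 16; e runs 3, 5, 7, 9; p runs 1, 4, 7, 10; t runs 3, 5, 7, 9 — each is linear in n (n = 1, 2, …).
Setting n = 5 gives 20, 11, 13, 11 characters in each block.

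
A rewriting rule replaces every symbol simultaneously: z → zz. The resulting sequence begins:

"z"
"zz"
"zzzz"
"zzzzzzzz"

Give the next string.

zzzzzzzzzzzzzzzz

Expanding zzzzzzzz: z→zz, z→zz, z→zz, z→zz, z→zz, z→zz, z→zz, z→zz. Concatenated: zz zz zz zz zz zz zz zz.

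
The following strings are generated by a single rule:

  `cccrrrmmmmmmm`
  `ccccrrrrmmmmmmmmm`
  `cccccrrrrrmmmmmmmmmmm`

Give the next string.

ccccccrrrrrrmmmmmmmmmmmmm

Reading off run lengths: c runs 3, 4, 5; r runs 3, 4, 5; m runs 7, 9, 11 — each is linear in n, where the shown terms are n = 3, 4, 5.
For the next term, n = 6, so the run lengths are 6, 6, 13.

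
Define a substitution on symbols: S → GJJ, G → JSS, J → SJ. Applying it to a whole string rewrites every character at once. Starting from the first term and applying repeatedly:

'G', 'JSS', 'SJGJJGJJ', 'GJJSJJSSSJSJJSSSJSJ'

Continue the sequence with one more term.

φ(GJJSJJSSSJSJJSSSJSJ) expands symbol-by-symbol to JSS SJ SJ GJJ SJ SJ GJJ GJJ GJJ SJ GJJ SJ SJ GJJ GJJ GJJ SJ GJJ SJ; joining the 19 pieces gives the next term.

JSSSJSJGJJSJSJGJJGJJGJJSJGJJSJSJGJJGJJGJJSJGJJSJ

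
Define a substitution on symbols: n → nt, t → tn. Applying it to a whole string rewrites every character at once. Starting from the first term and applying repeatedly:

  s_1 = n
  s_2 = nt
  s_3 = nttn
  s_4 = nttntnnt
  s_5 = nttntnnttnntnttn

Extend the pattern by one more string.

Applying the rule to each of the 16 symbols of nttntnnttnntnttn gives the pieces nt tn tn nt tn nt nt tn tn nt nt tn nt tn tn nt, which concatenate to the answer.

nttntnnttnntnttntnntnttnnttntnnt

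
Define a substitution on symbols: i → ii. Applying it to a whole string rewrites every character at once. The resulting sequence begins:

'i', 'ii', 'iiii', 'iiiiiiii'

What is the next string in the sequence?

iiiiiiiiiiiiiiii

Apply φ to iiiiiiii symbol by symbol: i→ii, i→ii, i→ii, i→ii, i→ii, i→ii, i→ii, i→ii; joined: ii ii ii ii ii ii ii ii.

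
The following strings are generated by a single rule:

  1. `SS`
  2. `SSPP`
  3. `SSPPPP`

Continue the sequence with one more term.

Every step adds PP to the end: s(k+1) = s(k)·PP.
So the next term is SSPPPP·PP.

SSPPPPPP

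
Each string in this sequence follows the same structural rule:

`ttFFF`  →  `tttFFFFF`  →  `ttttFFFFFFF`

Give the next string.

tttttFFFFFFFFF

Each string has the form t^{n+1} F^{2n+1} (n = 1, 2, …).
At n = 4 the blocks have lengths 5, 9.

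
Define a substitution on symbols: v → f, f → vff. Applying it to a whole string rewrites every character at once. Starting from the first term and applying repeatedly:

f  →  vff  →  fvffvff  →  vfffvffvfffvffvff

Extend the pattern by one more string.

Rewriting the 17 symbols of vfffvffvfffvffvff one by one yields f vff vff vff f vff vff f vff vff vff f vff vff f vff vff; concatenated:

fvffvffvfffvffvfffvffvffvfffvffvfffvffvff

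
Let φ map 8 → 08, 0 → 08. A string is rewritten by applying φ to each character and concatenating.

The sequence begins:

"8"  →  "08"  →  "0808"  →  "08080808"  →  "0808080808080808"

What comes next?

Applying the rule to each of the 16 symbols of 0808080808080808 gives the pieces 08 08 08 08 08 08 08 08 08 08 08 08 08 08 08 08, which concatenate to the answer.

08080808080808080808080808080808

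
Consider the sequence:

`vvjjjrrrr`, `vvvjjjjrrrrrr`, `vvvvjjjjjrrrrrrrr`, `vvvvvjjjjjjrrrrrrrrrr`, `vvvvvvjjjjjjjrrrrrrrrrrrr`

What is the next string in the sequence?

vvvvvvvjjjjjjjjrrrrrrrrrrrrrr

Each string has the form v^{n} j^{n+1} r^{2n}, where the shown terms are n = 2, 3, 4, 5, 6.
For the next term, n = 7, so the run lengths are 7, 8, 14.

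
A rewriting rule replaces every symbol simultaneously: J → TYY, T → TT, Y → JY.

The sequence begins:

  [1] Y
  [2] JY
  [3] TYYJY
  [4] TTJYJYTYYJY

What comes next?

TTTTTYYJYTYYJYTTJYJYTYYJY

Rewriting each symbol of TTJYJYTYYJY: T→TT, T→TT, J→TYY, Y→JY, J→TYY, Y→JY, T→TT, Y→JY, Y→JY, J→TYY, Y→JY, which concatenates to TT TT TYY JY TYY JY TT JY JY TYY JY.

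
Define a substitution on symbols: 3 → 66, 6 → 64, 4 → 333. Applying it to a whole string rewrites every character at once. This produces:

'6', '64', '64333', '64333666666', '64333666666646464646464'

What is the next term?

Rewriting the 23 symbols of 64333666666646464646464 one by one yields 64 333 66 66 66 64 64 64 64 64 64 64 333 64 333 64 333 64 333 64 333 64 333; concatenated:

64333666666646464646464643336433364333643336433364333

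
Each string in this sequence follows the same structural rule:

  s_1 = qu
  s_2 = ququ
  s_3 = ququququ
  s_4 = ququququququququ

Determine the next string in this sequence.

s(k+1) = s(k)·s(k) — each term doubles the last.
Doubling ququququququququ:

ququququququququququququququququ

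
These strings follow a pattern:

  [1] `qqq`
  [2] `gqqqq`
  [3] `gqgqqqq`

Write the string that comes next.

gqgqgqqqq

Every step adds gq at the front: s(k+1) = gq·s(k).
So the next term is gq·gqgqqqq.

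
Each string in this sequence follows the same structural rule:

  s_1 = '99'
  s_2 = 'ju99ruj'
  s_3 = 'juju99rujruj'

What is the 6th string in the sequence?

jujujujuju99rujrujrujrujruj

Every step adds ju to the front and ruj to the end of the previous string.
From juju99rujruj, 3 further steps: juju99rujruj → jujuju99rujrujruj → jujujuju99rujrujrujruj → (answer).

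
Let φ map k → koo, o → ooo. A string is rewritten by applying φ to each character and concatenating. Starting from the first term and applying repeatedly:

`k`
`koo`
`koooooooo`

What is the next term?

koooooooooooooooooooooooooo

Expanding koooooooo: k→koo, o→ooo, o→ooo, o→ooo, o→ooo, o→ooo, o→ooo, o→ooo, o→ooo. Concatenated: koo ooo ooo ooo ooo ooo ooo ooo ooo.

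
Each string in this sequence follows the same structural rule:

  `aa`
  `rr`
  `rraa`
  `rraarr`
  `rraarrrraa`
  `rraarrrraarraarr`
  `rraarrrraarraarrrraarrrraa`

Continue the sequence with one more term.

rraarrrraarraarrrraarrrraarraarrrraarraarr

From term 3 onward, concatenate the last term with the second-to-last: rr·aa = rraa, rraa·rr = rraarr, …
The next term joins rraarrrraarraarrrraarrrraa and rraarrrraarraarr.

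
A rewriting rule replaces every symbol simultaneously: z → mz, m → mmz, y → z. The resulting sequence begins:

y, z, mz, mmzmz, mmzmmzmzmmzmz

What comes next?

mmzmmzmzmmzmmzmzmmzmzmmzmmzmzmmzmz

Applying the rule to each of the 13 symbols of mmzmmzmzmmzmz gives the pieces mmz mmz mz mmz mmz mz mmz mz mmz mmz mz mmz mz, which concatenate to the answer.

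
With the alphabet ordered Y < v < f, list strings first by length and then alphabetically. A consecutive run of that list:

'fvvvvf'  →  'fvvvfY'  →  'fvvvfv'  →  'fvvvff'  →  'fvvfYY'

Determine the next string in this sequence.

The successor of fvvfYY increments the rightmost position that isn't already f and resets every position after it to Y.

fvvfYv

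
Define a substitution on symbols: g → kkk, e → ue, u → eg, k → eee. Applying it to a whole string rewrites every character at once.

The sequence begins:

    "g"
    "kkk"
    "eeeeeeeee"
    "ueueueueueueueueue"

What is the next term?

Rewriting the 18 symbols of ueueueueueueueueue one by one yields eg ue eg ue eg ue eg ue eg ue eg ue eg ue eg ue eg ue; concatenated:

egueegueegueegueegueegueegueegueegue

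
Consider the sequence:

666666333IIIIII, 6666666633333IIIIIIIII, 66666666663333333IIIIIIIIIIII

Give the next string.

666666666666333333333IIIIIIIIIIIIIII

Each string has the form 6^{2n+2} 3^{2n-1} I^{3n}, where the shown terms are n = 2, 3, 4.
At n = 5 the blocks have lengths 12, 9, 15.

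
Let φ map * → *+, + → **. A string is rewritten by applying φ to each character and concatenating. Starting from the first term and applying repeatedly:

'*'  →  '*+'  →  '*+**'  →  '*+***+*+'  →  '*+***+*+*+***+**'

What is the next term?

Replace each of the 16 characters of *+***+*+*+***+** in place — *+ ** *+ *+ *+ ** *+ ** *+ ** *+ *+ *+ ** *+ *+ — and concatenate.

*+***+*+*+***+***+***+*+*+***+*+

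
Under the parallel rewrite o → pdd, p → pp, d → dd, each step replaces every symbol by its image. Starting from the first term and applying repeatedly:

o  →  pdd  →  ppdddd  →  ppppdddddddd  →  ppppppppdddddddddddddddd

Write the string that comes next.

ppppppppppppppppdddddddddddddddddddddddddddddddd

Replace each of the 24 characters of ppppppppdddddddddddddddd in place — pp pp pp pp pp pp pp pp dd dd dd dd dd dd dd dd dd dd dd dd dd dd dd dd — and concatenate.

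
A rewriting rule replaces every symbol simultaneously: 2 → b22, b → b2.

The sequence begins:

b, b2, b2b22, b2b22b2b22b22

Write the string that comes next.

b2b22b2b22b22b2b22b2b22b22b2b22b22

Applying the rule to each of the 13 symbols of b2b22b2b22b22 gives the pieces b2 b22 b2 b22 b22 b2 b22 b2 b22 b22 b2 b22 b22, which concatenate to the answer.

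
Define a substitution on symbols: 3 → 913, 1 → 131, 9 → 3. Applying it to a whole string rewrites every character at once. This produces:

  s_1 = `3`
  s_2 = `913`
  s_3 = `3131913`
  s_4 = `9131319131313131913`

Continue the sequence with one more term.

313191313191313131319131319131319131319131313131913

Replace each of the 19 characters of 9131319131313131913 in place — 3 131 913 131 913 131 3 131 913 131 913 131 913 131 913 131 3 131 913 — and concatenate.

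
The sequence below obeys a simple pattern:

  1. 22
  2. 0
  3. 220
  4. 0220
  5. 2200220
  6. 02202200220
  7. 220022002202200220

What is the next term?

02202200220220022002202200220

From term 3 onward, concatenate the second-to-last term with the last: 22·0 = 220, 0·220 = 0220, …
The next term joins 02202200220 and 220022002202200220.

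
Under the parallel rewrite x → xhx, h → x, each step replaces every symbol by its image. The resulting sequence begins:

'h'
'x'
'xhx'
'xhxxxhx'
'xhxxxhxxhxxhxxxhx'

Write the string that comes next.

xhxxxhxxhxxhxxxhxxhxxxhxxhxxxhxxhxxhxxxhx

Applying the rule to each of the 17 symbols of xhxxxhxxhxxhxxxhx gives the pieces xhx x xhx xhx xhx x xhx xhx x xhx xhx x xhx xhx xhx x xhx, which concatenate to the answer.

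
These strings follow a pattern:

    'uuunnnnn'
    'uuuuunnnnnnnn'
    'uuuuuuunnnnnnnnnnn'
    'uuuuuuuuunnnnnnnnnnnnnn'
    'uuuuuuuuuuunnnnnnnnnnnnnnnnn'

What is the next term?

uuuuuuuuuuuuunnnnnnnnnnnnnnnnnnnn

The n-th term is 2n+1 u's then 3n+2 n's (n = 1, 2, …).
Setting n = 6 gives 13, 20 characters in each block.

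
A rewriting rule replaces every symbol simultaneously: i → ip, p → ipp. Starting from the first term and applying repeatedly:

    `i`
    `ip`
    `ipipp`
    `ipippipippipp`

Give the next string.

Rewriting the 13 symbols of ipippipippipp one by one yields ip ipp ip ipp ipp ip ipp ip ipp ipp ip ipp ipp; concatenated:

ipippipippippipippipippippipippipp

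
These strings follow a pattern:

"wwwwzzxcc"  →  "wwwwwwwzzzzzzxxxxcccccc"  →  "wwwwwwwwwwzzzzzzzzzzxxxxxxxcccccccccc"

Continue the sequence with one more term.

wwwwwwwwwwwwwzzzzzzzzzzzzzzxxxxxxxxxxcccccccccccccc

Each string has the form w^{3n+1} z^{4n-2} x^{3n-2} c^{4n-2} (n = 1, 2, …).
At n = 4 the blocks have lengths 13, 14, 10, 14.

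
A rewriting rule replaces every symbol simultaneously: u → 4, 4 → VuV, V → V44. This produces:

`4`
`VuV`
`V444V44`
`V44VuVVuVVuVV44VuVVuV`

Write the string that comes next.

Applying the rule to each of the 21 symbols of V44VuVVuVVuVV44VuVVuV gives the pieces V44 VuV VuV V44 4 V44 V44 4 V44 V44 4 V44 V44 VuV VuV V44 4 V44 V44 4 V44, which concatenate to the answer.

V44VuVVuVV444V44V444V44V444V44V44VuVVuVV444V44V444V44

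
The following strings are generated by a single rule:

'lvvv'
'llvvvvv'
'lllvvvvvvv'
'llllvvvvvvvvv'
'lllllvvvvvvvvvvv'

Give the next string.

The n-th term is n l's then 2n+1 v's (n = 1, 2, …).
At n = 6 the blocks have lengths 6, 13.

llllllvvvvvvvvvvvvv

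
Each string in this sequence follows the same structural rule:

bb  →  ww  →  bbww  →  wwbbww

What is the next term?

Each term (from the third on) is the two preceding terms concatenated in order: term 3 = bb·ww = bbww.
The next term joins bbww and wwbbww.

bbwwwwbbww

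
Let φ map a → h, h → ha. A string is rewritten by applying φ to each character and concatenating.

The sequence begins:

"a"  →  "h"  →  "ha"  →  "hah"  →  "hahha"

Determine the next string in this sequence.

hahhahah

Expanding hahha: h→ha, a→h, h→ha, h→ha, a→h. Concatenated: ha h ha ha h.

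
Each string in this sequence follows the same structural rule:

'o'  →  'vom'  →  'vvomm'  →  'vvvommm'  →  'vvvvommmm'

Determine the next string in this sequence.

Each term wraps the previous one in v on the left and m on the right.
So the next term is v·vvvvommmm·m.

vvvvvommmmm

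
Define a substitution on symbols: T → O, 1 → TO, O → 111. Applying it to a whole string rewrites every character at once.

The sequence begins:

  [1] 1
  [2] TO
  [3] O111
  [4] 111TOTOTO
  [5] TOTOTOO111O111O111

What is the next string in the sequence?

Replace each of the 18 characters of TOTOTOO111O111O111 in place — O 111 O 111 O 111 111 TO TO TO 111 TO TO TO 111 TO TO TO — and concatenate.

O111O111O111111TOTOTO111TOTOTO111TOTOTO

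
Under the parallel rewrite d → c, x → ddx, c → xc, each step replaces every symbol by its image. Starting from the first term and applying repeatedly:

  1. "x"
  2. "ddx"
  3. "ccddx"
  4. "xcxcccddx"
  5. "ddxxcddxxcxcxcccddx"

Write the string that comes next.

ccddxddxxcccddxddxxcddxxcddxxcxcxcccddx

Replace each of the 19 characters of ddxxcddxxcxcxcccddx in place — c c ddx ddx xc c c ddx ddx xc ddx xc ddx xc xc xc c c ddx — and concatenate.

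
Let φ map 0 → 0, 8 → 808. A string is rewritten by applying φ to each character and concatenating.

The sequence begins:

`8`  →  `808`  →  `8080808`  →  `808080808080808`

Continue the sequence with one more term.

8080808080808080808080808080808

φ(808080808080808) expands symbol-by-symbol to 808 0 808 0 808 0 808 0 808 0 808 0 808 0 808; joining the 15 pieces gives the next term.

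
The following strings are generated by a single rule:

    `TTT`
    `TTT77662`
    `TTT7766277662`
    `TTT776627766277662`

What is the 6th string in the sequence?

TTT7766277662776627766277662

Each term is the previous one with 77662 appended.
From TTT776627766277662, 2 further steps: TTT776627766277662 → TTT77662776627766277662 → (answer).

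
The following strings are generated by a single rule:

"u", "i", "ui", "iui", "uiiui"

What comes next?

From term 3 onward, concatenate the second-to-last term with the last: u·i = ui, i·ui = iui, …
The next term joins iui and uiiui.

iuiuiiui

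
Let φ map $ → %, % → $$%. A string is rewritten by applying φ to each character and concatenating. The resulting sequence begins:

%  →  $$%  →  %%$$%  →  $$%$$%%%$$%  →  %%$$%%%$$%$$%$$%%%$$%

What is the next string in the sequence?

Replace each of the 21 characters of %%$$%%%$$%$$%$$%%%$$% in place — $$% $$% % % $$% $$% $$% % % $$% % % $$% % % $$% $$% $$% % % $$% — and concatenate.

$$%$$%%%$$%$$%$$%%%$$%%%$$%%%$$%$$%$$%%%$$%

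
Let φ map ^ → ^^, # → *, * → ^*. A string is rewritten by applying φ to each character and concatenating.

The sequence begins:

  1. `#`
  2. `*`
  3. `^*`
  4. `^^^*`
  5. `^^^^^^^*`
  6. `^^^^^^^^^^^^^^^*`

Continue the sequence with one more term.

Applying the rule to each of the 16 symbols of ^^^^^^^^^^^^^^^* gives the pieces ^^ ^^ ^^ ^^ ^^ ^^ ^^ ^^ ^^ ^^ ^^ ^^ ^^ ^^ ^^ ^*, which concatenate to the answer.

^^^^^^^^^^^^^^^^^^^^^^^^^^^^^^^*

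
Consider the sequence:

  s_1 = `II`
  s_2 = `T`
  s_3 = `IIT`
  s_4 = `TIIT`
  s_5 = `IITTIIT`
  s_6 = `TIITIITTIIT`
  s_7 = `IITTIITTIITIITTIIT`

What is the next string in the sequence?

This is a Fibonacci-style word recurrence s(k) = s(k−2)·s(k−1): e.g. II·T = IIT.
The next term joins TIITIITTIIT and IITTIITTIITIITTIIT.

TIITIITTIITIITTIITTIITIITTIIT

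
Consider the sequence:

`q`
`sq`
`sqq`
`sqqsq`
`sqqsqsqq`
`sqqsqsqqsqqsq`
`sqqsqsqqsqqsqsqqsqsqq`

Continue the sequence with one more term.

From term 3 onward, concatenate the last term with the second-to-last: sq·q = sqq, sqq·sq = sqqsq, …
The next term joins sqqsqsqqsqqsqsqqsqsqq and sqqsqsqqsqqsq.

sqqsqsqqsqqsqsqqsqsqqsqqsqsqqsqqsq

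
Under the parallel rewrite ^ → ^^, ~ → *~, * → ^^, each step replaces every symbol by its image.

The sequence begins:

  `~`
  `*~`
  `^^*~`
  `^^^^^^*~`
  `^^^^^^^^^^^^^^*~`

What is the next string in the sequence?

Applying the rule to each of the 16 symbols of ^^^^^^^^^^^^^^*~ gives the pieces ^^ ^^ ^^ ^^ ^^ ^^ ^^ ^^ ^^ ^^ ^^ ^^ ^^ ^^ ^^ *~, which concatenate to the answer.

^^^^^^^^^^^^^^^^^^^^^^^^^^^^^^*~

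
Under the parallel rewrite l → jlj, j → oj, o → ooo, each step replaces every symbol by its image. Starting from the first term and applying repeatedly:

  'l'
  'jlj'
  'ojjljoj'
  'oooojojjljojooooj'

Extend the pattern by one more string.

Applying the rule to each of the 17 symbols of oooojojjljojooooj gives the pieces ooo ooo ooo ooo oj ooo oj oj jlj oj ooo oj ooo ooo ooo ooo oj, which concatenate to the answer.

ooooooooooooojoooojojjljojoooojoooooooooooooj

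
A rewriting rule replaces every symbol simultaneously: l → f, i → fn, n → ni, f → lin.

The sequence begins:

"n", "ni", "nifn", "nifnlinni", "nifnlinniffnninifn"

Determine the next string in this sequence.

nifnlinniffnninifnlinlinninifnnifnlinni

Replace each of the 18 characters of nifnlinniffnninifn in place — ni fn lin ni f fn ni ni fn lin lin ni ni fn ni fn lin ni — and concatenate.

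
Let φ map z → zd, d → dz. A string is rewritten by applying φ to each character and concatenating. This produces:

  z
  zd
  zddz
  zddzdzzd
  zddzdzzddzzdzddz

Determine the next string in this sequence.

φ(zddzdzzddzzdzddz) expands symbol-by-symbol to zd dz dz zd dz zd zd dz dz zd zd dz zd dz dz zd; joining the 16 pieces gives the next term.

zddzdzzddzzdzddzdzzdzddzzddzdzzd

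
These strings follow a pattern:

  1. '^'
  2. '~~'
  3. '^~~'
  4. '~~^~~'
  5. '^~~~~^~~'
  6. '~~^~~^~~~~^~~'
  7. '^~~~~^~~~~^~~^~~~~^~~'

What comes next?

This is a Fibonacci-style word recurrence s(k) = s(k−2)·s(k−1): e.g. ^·~~ = ^~~.
The next term joins ~~^~~^~~~~^~~ and ^~~~~^~~~~^~~^~~~~^~~.

~~^~~^~~~~^~~^~~~~^~~~~^~~^~~~~^~~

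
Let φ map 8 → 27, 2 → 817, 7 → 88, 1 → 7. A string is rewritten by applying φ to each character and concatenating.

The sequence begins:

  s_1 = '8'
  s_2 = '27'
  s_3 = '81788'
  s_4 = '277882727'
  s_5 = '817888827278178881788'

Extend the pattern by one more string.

Replace each of the 21 characters of 817888827278178881788 in place — 27 7 88 27 27 27 27 817 88 817 88 27 7 88 27 27 27 7 88 27 27 — and concatenate.

27788272727278178881788277882727277882727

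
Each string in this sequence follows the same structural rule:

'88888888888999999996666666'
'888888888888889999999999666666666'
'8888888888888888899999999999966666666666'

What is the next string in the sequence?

88888888888888888888999999999999996666666666666

Reading off run lengths: 8 runs 11, 14, 17; 9 runs 8, 10, 12; 6 runs 7, 9, 11 — each is linear in n, where the shown terms are n = 3, 4, 5.
For the next term, n = 6, so the run lengths are 20, 14, 13.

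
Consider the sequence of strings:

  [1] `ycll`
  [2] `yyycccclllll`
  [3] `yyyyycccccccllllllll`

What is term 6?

Each string has the form y^{2n-1} c^{3n-2} l^{3n-1} (n = 1, 2, …).
At n = 6 the blocks have lengths 11, 16, 17.

yyyyyyyyyyycccccccccccccccclllllllllllllllll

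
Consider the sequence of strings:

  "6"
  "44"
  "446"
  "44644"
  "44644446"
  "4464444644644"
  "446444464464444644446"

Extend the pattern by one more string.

4464444644644446444464464444644644

From term 3 onward, concatenate the last term with the second-to-last: 44·6 = 446, 446·44 = 44644, …
The next term joins 446444464464444644446 and 4464444644644.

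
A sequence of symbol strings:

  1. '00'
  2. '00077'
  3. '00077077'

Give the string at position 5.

Every step adds 077 to the end: s(k+1) = s(k)·077.
From 00077077, 2 further steps: 00077077 → 00077077077 → (answer).

00077077077077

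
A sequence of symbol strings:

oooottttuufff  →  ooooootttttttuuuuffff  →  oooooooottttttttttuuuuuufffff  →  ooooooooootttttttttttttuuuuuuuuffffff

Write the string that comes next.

The n-th term is 2n o's then 3n-2 t's then 2n-2 u's then n+1 f's, where the shown terms are n = 2, 3, 4, 5.
At n = 6 the blocks have lengths 12, 16, 10, 7.

oooooooooooottttttttttttttttuuuuuuuuuufffffff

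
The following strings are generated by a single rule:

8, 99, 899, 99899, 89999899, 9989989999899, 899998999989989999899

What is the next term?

9989989999899899998999989989999899

This is a Fibonacci-style word recurrence s(k) = s(k−2)·s(k−1): e.g. 8·99 = 899.
Continuing: 9989989999899 · 899998999989989999899 gives term 8.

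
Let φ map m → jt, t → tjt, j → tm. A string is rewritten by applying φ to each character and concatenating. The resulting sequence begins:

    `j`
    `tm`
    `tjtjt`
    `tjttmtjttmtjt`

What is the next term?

Replace each of the 13 characters of tjttmtjttmtjt in place — tjt tm tjt tjt jt tjt tm tjt tjt jt tjt tm tjt — and concatenate.

tjttmtjttjtjttjttmtjttjtjttjttmtjt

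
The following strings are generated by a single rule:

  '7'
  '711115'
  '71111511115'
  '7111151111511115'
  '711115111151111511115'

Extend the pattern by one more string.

Each term is the previous one with 11115 appended.
So the next term is 711115111151111511115·11115.

71111511115111151111511115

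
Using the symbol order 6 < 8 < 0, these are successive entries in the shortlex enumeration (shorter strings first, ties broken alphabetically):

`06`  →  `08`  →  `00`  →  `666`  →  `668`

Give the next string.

660

The successor of 668 increments the rightmost position that isn't already 0 and resets every position after it to 6.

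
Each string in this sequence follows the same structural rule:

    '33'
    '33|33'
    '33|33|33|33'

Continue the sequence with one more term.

s(k+1) = s(k)·|·s(k) — each term doubles the last with '|' between the halves.
Doubling 33|33|33|33 with '|' between the halves:

33|33|33|33|33|33|33|33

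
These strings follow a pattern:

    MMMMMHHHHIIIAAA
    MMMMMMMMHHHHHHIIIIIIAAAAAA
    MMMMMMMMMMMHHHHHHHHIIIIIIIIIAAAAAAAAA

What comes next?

Each string has the form M^{3n+2} H^{2n+2} I^{3n} A^{3n} (n = 1, 2, …).
For the next term, n = 4, so the run lengths are 14, 10, 12, 12.

MMMMMMMMMMMMMMHHHHHHHHHHIIIIIIIIIIIIAAAAAAAAAAAA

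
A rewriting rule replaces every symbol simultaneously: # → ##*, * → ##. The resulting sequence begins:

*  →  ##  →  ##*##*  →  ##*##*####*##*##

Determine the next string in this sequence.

Rewriting the 16 symbols of ##*##*####*##*## one by one yields ##* ##* ## ##* ##* ## ##* ##* ##* ##* ## ##* ##* ## ##* ##*; concatenated:

##*##*####*##*####*##*##*##*####*##*####*##*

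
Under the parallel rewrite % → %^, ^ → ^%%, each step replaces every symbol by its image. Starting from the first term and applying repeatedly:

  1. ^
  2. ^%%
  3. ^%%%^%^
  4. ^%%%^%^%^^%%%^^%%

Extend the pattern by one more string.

φ(^%%%^%^%^^%%%^^%%) expands symbol-by-symbol to ^%% %^ %^ %^ ^%% %^ ^%% %^ ^%% ^%% %^ %^ %^ ^%% ^%% %^ %^; joining the 17 pieces gives the next term.

^%%%^%^%^^%%%^^%%%^^%%^%%%^%^%^^%%^%%%^%^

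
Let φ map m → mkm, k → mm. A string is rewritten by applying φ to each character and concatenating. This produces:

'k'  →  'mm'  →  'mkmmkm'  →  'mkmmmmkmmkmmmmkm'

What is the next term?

Rewriting the 16 symbols of mkmmmmkmmkmmmmkm one by one yields mkm mm mkm mkm mkm mkm mm mkm mkm mm mkm mkm mkm mkm mm mkm; concatenated:

mkmmmmkmmkmmkmmkmmmmkmmkmmmmkmmkmmkmmkmmmmkm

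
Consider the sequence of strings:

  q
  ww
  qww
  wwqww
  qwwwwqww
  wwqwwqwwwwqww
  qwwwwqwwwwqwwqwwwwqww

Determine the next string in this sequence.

This is a Fibonacci-style word recurrence s(k) = s(k−2)·s(k−1): e.g. q·ww = qww.
So term 8 is wwqwwqwwwwqww·qwwwwqwwwwqwwqwwwwqww.

wwqwwqwwwwqwwqwwwwqwwwwqwwqwwwwqww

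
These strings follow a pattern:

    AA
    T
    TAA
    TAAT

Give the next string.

From term 3 onward, concatenate the last term with the second-to-last: T·AA = TAA, TAA·T = TAAT, …
Continuing: TAAT · TAA gives term 5.

TAATTAA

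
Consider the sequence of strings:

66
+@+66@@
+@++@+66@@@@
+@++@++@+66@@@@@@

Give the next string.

Each term wraps the previous one in +@+ on the left and @@ on the right.
So the next term is +@+·+@++@++@+66@@@@@@·@@.

+@++@++@++@+66@@@@@@@@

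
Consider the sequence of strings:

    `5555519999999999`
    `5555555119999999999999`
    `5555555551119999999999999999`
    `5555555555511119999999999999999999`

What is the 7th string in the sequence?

5555555555555555511111119999999999999999999999999999

Reading off run lengths: 5 runs 5, 7, 9, 11; 1 runs 1, 2, 3, 4; 9 runs 10, 13, 16, 19 — each is linear in n, where the shown terms are n = 3, 4, 5, 6.
At n = 9 the blocks have lengths 17, 7, 28.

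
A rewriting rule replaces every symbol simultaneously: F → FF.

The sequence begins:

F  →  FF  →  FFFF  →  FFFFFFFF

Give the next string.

Expanding FFFFFFFF: F→FF, F→FF, F→FF, F→FF, F→FF, F→FF, F→FF, F→FF. Concatenated: FF FF FF FF FF FF FF FF.

FFFFFFFFFFFFFFFF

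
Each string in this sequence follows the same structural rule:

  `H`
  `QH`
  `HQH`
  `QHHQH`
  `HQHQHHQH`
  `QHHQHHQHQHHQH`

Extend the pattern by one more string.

From term 3 onward, concatenate the second-to-last term with the last: H·QH = HQH, QH·HQH = QHHQH, …
So term 7 is HQHQHHQH·QHHQHHQHQHHQH.

HQHQHHQHQHHQHHQHQHHQH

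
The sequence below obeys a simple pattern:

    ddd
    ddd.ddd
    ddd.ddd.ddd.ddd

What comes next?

ddd.ddd.ddd.ddd.ddd.ddd.ddd.ddd

s(k+1) = s(k)·.·s(k) — each term doubles the last with '.' between the halves.
One more doubling of ddd.ddd.ddd.ddd gives the answer.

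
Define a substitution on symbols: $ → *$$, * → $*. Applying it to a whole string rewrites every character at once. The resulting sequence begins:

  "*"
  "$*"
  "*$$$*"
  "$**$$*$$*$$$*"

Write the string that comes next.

Rewriting the 13 symbols of $**$$*$$*$$$* one by one yields *$$ $* $* *$$ *$$ $* *$$ *$$ $* *$$ *$$ *$$ $*; concatenated:

*$$$*$**$$*$$$**$$*$$$**$$*$$*$$$*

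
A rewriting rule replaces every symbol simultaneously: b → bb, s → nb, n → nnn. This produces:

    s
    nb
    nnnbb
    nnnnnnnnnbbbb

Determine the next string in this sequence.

Rewriting the 13 symbols of nnnnnnnnnbbbb one by one yields nnn nnn nnn nnn nnn nnn nnn nnn nnn bb bb bb bb; concatenated:

nnnnnnnnnnnnnnnnnnnnnnnnnnnbbbbbbbb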